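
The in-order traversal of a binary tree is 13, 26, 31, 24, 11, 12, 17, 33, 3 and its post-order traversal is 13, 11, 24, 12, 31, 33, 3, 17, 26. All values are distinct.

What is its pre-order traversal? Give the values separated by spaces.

The last element of post-order is the root; it splits in-order into left and right subtrees.
Root 26: left subtree has 1 node {13}, right has 7 {31, 24, 11, 12, 17, 33, 3}.
  Root 17: left subtree has 4 nodes {31, 24, 11, 12}, right has 2 {33, 3}.
    Root 31: left subtree has 0 nodes { }, right has 3 {24, 11, 12}.
      Root 12: left subtree has 2 nodes {24, 11}, right has 0 { }.
        Root 24: left subtree has 0 nodes { }, right has 1 {11}.
    Root 3: left subtree has 1 node {33}, right has 0 { }.

26 13 17 31 12 24 11 3 33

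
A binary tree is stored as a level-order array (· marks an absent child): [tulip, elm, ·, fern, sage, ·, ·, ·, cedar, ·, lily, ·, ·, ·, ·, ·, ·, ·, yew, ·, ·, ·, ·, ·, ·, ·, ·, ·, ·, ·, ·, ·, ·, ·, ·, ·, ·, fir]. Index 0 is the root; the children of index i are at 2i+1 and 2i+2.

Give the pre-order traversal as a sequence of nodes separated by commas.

Pre-order visits the node, then its left subtree, then its right subtree.
Visit tulip.
At tulip: go left to elm.
  Visit elm.
  At elm: go left to fern.
    Visit fern.
    At fern: no left child.
    At fern: go right to cedar.
      Visit cedar.
      At cedar: no left child.
      At cedar: go right to yew.
        Visit yew.
        At yew: go left to fir.
          fir is a leaf — visit fir.
        At yew: no right child.
  At elm: go right to sage.
    Visit sage.
    At sage: no left child.
    At sage: go right to lily.
      lily is a leaf — visit lily.
At tulip: no right child.

tulip, elm, fern, cedar, yew, fir, sage, lily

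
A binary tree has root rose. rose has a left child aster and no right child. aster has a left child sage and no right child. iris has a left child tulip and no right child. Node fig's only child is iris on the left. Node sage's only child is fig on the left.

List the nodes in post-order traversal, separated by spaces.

Post-order visits the left subtree, then the right subtree, then the node.
At rose: go left to aster.
  At aster: go left to sage.
    At sage: go left to fig.
      At fig: go left to iris.
        At iris: go left to tulip.
          tulip is a leaf — visit tulip.
        At iris: no right child.
        Visit iris.
      At fig: no right child.
      Visit fig.
    At sage: no right child.
    Visit sage.
  At aster: no right child.
  Visit aster.
At rose: no right child.
Visit rose.

tulip iris fig sage aster rose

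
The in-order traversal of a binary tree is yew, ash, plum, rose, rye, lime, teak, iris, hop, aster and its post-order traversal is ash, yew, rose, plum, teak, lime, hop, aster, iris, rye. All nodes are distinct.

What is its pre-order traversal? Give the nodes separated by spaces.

rye plum yew ash rose iris lime teak aster hop

The last element of post-order is the root; it splits in-order into left and right subtrees.
Root rye: left subtree has 4 nodes {yew, ash, plum, rose}, right has 5 {lime, teak, iris, hop, aster}.
  Root plum: left subtree has 2 nodes {yew, ash}, right has 1 {rose}.
    Root yew: left subtree has 0 nodes { }, right has 1 {ash}.
  Root iris: left subtree has 2 nodes {lime, teak}, right has 2 {hop, aster}.
    Root lime: left subtree has 0 nodes { }, right has 1 {teak}.
    Root aster: left subtree has 1 node {hop}, right has 0 { }.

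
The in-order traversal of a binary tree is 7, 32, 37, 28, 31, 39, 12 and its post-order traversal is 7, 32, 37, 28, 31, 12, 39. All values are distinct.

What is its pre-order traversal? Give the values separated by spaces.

39 31 28 37 32 7 12

The last element of post-order is the root; it splits in-order into left and right subtrees.
Root 39: left subtree has 5 nodes {7, 32, 37, 28, 31}, right has 1 {12}.
  Root 31: left subtree has 4 nodes {7, 32, 37, 28}, right has 0 { }.
    Root 28: left subtree has 3 nodes {7, 32, 37}, right has 0 { }.
      Root 37: left subtree has 2 nodes {7, 32}, right has 0 { }.
        Root 32: left subtree has 1 node {7}, right has 0 { }.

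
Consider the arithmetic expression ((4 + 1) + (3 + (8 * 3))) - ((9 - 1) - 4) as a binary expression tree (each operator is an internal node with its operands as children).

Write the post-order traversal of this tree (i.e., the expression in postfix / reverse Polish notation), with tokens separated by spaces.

Post-order on an expression tree gives postfix notation: for each operator, emit left operand, right operand, then the operator.

4 1 + 3 8 3 * + + 9 1 - 4 - -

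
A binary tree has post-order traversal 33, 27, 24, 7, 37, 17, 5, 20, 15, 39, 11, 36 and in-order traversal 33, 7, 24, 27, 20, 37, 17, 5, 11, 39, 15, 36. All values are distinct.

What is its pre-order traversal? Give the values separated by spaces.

The last element of post-order is the root; it splits in-order into left and right subtrees.
Root 36: left subtree has 11 nodes {33, 7, 24, 27, 20, 37, 17, 5, 11, 39, 15}, right has 0 { }.
  Root 11: left subtree has 8 nodes {33, 7, 24, 27, 20, 37, 17, 5}, right has 2 {39, 15}.
    Root 20: left subtree has 4 nodes {33, 7, 24, 27}, right has 3 {37, 17, 5}.
      Root 7: left subtree has 1 node {33}, right has 2 {24, 27}.
        Root 24: left subtree has 0 nodes { }, right has 1 {27}.
      Root 5: left subtree has 2 nodes {37, 17}, right has 0 { }.
        Root 17: left subtree has 1 node {37}, right has 0 { }.
    Root 39: left subtree has 0 nodes { }, right has 1 {15}.

36 11 20 7 33 24 27 5 17 37 39 15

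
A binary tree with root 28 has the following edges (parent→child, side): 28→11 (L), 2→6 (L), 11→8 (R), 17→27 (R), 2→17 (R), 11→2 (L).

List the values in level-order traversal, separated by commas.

Level-order visits nodes level by level from the root, left to right within each level.
Level 0: 28
Level 1: 11
Level 2: 2, 8
Level 3: 6, 17
Level 4: 27

28, 11, 2, 8, 6, 17, 27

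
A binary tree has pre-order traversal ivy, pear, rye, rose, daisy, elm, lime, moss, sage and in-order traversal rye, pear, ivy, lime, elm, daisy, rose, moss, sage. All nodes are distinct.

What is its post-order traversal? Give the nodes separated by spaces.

rye pear lime elm daisy sage moss rose ivy

The first element of pre-order is the root; it splits in-order into left and right subtrees.
Root ivy: left subtree has 2 nodes {rye, pear}, right has 6 {lime, elm, daisy, rose, moss, sage}.
  Root pear: left subtree has 1 node {rye}, right has 0 { }.
  Root rose: left subtree has 3 nodes {lime, elm, daisy}, right has 2 {moss, sage}.
    Root daisy: left subtree has 2 nodes {lime, elm}, right has 0 { }.
      Root elm: left subtree has 1 node {lime}, right has 0 { }.
    Root moss: left subtree has 0 nodes { }, right has 1 {sage}.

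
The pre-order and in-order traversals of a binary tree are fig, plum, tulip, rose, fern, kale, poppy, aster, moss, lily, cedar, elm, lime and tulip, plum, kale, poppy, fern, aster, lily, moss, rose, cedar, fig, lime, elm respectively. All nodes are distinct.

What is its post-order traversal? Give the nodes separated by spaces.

tulip poppy kale lily moss aster fern cedar rose plum lime elm fig

The first element of pre-order is the root; it splits in-order into left and right subtrees.
Root fig: left subtree has 10 nodes {tulip, plum, kale, poppy, fern, aster, lily, moss, rose, cedar}, right has 2 {lime, elm}.
  Root plum: left subtree has 1 node {tulip}, right has 8 {kale, poppy, fern, aster, lily, moss, rose, cedar}.
    Root rose: left subtree has 6 nodes {kale, poppy, fern, aster, lily, moss}, right has 1 {cedar}.
      Root fern: left subtree has 2 nodes {kale, poppy}, right has 3 {aster, lily, moss}.
        Root kale: left subtree has 0 nodes { }, right has 1 {poppy}.
        Root aster: left subtree has 0 nodes { }, right has 2 {lily, moss}.
          Root moss: left subtree has 1 node {lily}, right has 0 { }.
  Root elm: left subtree has 1 node {lime}, right has 0 { }.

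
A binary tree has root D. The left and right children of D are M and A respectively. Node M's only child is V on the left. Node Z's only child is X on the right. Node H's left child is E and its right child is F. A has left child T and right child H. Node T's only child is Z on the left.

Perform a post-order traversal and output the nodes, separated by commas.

V, M, X, Z, T, E, F, H, A, D

Post-order visits the left subtree, then the right subtree, then the node.
At D: go left to M.
  At M: go left to V.
    V is a leaf — visit V.
  At M: no right child.
  Visit M.
At D: go right to A.
  At A: go left to T.
    At T: go left to Z.
      At Z: no left child.
      At Z: go right to X.
        X is a leaf — visit X.
      Visit Z.
    At T: no right child.
    Visit T.
  At A: go right to H.
    At H: go left to E.
      E is a leaf — visit E.
    At H: go right to F.
      F is a leaf — visit F.
    Visit H.
  Visit A.
Visit D.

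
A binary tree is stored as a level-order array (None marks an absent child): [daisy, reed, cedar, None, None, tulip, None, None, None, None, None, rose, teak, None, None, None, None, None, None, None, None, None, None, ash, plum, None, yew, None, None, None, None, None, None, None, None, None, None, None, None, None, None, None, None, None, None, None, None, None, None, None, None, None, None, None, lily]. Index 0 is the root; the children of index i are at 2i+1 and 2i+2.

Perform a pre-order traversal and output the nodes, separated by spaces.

Pre-order visits the node, then its left subtree, then its right subtree.
Visit daisy.
At daisy: go left to reed.
  reed is a leaf — visit reed.
At daisy: go right to cedar.
  Visit cedar.
  At cedar: go left to tulip.
    Visit tulip.
    At tulip: go left to rose.
      Visit rose.
      At rose: go left to ash.
        ash is a leaf — visit ash.
      At rose: go right to plum.
        plum is a leaf — visit plum.
    At tulip: go right to teak.
      Visit teak.
      At teak: no left child.
      At teak: go right to yew.
        Visit yew.
        At yew: no left child.
        At yew: go right to lily.
          lily is a leaf — visit lily.
  At cedar: no right child.

daisy reed cedar tulip rose ash plum teak yew lily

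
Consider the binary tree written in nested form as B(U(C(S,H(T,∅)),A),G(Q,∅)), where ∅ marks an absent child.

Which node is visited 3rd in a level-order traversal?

Level-order visits nodes level by level from the root, left to right within each level.
Level 0: B
Level 1: U, G
Level 2: C, A, Q
Level 3: S, H
Level 4: T
Full level-order sequence: B, U, G, C, A, Q, S, H, T.

G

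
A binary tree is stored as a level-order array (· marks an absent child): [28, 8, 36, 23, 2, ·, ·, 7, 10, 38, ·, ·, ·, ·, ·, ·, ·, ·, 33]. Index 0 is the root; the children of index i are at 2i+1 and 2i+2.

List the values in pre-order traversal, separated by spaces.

Pre-order visits the node, then its left subtree, then its right subtree.
Visit 28.
At 28: go left to 8.
  Visit 8.
  At 8: go left to 23.
    Visit 23.
    At 23: go left to 7.
      7 is a leaf — visit 7.
    At 23: go right to 10.
      Visit 10.
      At 10: no left child.
      At 10: go right to 33.
        33 is a leaf — visit 33.
  At 8: go right to 2.
    Visit 2.
    At 2: go left to 38.
      38 is a leaf — visit 38.
    At 2: no right child.
At 28: go right to 36.
  36 is a leaf — visit 36.

28 8 23 7 10 33 2 38 36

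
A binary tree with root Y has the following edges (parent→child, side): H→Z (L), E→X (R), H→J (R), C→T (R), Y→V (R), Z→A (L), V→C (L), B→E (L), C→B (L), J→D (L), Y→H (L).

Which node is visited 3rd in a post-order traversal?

Post-order visits the left subtree, then the right subtree, then the node.
At Y: go left to H.
  At H: go left to Z.
    At Z: go left to A.
      A is a leaf — visit A.
    At Z: no right child.
    Visit Z.
  At H: go right to J.
    At J: go left to D.
      D is a leaf — visit D.
    At J: no right child.
    Visit J.
  Visit H.
At Y: go right to V.
  At V: go left to C.
    At C: go left to B.
      At B: go left to E.
        At E: no left child.
        At E: go right to X.
          X is a leaf — visit X.
        Visit E.
      At B: no right child.
      Visit B.
    At C: go right to T.
      T is a leaf — visit T.
    Visit C.
  At V: no right child.
  Visit V.
Visit Y.
Full post-order sequence: A, Z, D, J, H, X, E, B, T, C, V, Y.

D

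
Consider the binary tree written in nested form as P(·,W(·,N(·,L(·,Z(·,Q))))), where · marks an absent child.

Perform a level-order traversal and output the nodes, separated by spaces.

P W N L Z Q

Level-order visits nodes level by level from the root, left to right within each level.
Level 0: P
Level 1: W
Level 2: N
Level 3: L
Level 4: Z
Level 5: Q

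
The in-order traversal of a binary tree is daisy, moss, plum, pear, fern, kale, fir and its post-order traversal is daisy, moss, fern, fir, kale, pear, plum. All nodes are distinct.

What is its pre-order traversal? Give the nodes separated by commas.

The last element of post-order is the root; it splits in-order into left and right subtrees.
Root plum: left subtree has 2 nodes {daisy, moss}, right has 4 {pear, fern, kale, fir}.
  Root moss: left subtree has 1 node {daisy}, right has 0 { }.
  Root pear: left subtree has 0 nodes { }, right has 3 {fern, kale, fir}.
    Root kale: left subtree has 1 node {fern}, right has 1 {fir}.

plum, moss, daisy, pear, kale, fern, fir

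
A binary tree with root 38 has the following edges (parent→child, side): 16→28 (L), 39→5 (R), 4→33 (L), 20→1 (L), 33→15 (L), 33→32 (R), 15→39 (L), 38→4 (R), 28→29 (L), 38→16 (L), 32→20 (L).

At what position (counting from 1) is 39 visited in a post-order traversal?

5

Post-order visits the left subtree, then the right subtree, then the node.
At 38: go left to 16.
  At 16: go left to 28.
    At 28: go left to 29.
      29 is a leaf — visit 29.
    At 28: no right child.
    Visit 28.
  At 16: no right child.
  Visit 16.
At 38: go right to 4.
  At 4: go left to 33.
    At 33: go left to 15.
      At 15: go left to 39.
        At 39: no left child.
        At 39: go right to 5.
          5 is a leaf — visit 5.
        Visit 39.
      At 15: no right child.
      Visit 15.
    At 33: go right to 32.
      At 32: go left to 20.
        At 20: go left to 1.
          1 is a leaf — visit 1.
        At 20: no right child.
        Visit 20.
      At 32: no right child.
      Visit 32.
    Visit 33.
  At 4: no right child.
  Visit 4.
Visit 38.
Full post-order sequence: 29, 28, 16, 5, 39, 15, 1, 20, 32, 33, 4, 38.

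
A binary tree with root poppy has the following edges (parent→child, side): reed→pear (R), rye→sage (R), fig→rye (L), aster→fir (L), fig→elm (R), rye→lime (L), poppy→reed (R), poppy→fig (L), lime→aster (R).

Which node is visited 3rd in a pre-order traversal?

rye

Pre-order visits the node, then its left subtree, then its right subtree.
Visit poppy.
At poppy: go left to fig.
  Visit fig.
  At fig: go left to rye.
    Visit rye.
    At rye: go left to lime.
      Visit lime.
      At lime: no left child.
      At lime: go right to aster.
        Visit aster.
        At aster: go left to fir.
          fir is a leaf — visit fir.
        At aster: no right child.
    At rye: go right to sage.
      sage is a leaf — visit sage.
  At fig: go right to elm.
    elm is a leaf — visit elm.
At poppy: go right to reed.
  Visit reed.
  At reed: no left child.
  At reed: go right to pear.
    pear is a leaf — visit pear.
Full pre-order sequence: poppy, fig, rye, lime, aster, fir, sage, elm, reed, pear.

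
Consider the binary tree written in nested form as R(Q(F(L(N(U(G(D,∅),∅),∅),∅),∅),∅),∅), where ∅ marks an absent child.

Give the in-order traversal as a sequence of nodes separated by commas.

In-order visits the left subtree, then the node, then the right subtree.
At R: go left to Q.
  At Q: go left to F.
    At F: go left to L.
      At L: go left to N.
        At N: go left to U.
          At U: go left to G.
            At G: go left to D.
              D is a leaf — visit D.
            Visit G.
            At G: no right child.
          Visit U.
          At U: no right child.
        Visit N.
        At N: no right child.
      Visit L.
      At L: no right child.
    Visit F.
    At F: no right child.
  Visit Q.
  At Q: no right child.
Visit R.
At R: no right child.

D, G, U, N, L, F, Q, R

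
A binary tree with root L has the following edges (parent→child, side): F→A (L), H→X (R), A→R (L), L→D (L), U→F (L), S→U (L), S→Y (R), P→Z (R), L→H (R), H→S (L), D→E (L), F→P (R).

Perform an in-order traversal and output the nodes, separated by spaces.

In-order visits the left subtree, then the node, then the right subtree.
At L: go left to D.
  At D: go left to E.
    E is a leaf — visit E.
  Visit D.
  At D: no right child.
Visit L.
At L: go right to H.
  At H: go left to S.
    At S: go left to U.
      At U: go left to F.
        At F: go left to A.
          At A: go left to R.
            R is a leaf — visit R.
          Visit A.
          At A: no right child.
        Visit F.
        At F: go right to P.
          At P: no left child.
          Visit P.
          At P: go right to Z.
            Z is a leaf — visit Z.
      Visit U.
      At U: no right child.
    Visit S.
    At S: go right to Y.
      Y is a leaf — visit Y.
  Visit H.
  At H: go right to X.
    X is a leaf — visit X.

E D L R A F P Z U S Y H X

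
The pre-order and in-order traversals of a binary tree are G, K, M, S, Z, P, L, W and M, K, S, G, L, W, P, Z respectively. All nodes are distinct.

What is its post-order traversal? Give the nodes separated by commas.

The first element of pre-order is the root; it splits in-order into left and right subtrees.
Root G: left subtree has 3 nodes {M, K, S}, right has 4 {L, W, P, Z}.
  Root K: left subtree has 1 node {M}, right has 1 {S}.
  Root Z: left subtree has 3 nodes {L, W, P}, right has 0 { }.
    Root P: left subtree has 2 nodes {L, W}, right has 0 { }.
      Root L: left subtree has 0 nodes { }, right has 1 {W}.

M, S, K, W, L, P, Z, G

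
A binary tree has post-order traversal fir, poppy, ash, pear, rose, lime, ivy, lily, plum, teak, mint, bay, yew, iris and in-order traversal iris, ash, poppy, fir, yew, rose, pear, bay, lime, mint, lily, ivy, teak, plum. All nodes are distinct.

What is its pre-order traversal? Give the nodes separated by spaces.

iris yew ash poppy fir bay rose pear mint lime teak lily ivy plum

The last element of post-order is the root; it splits in-order into left and right subtrees.
Root iris: left subtree has 0 nodes { }, right has 13 {ash, poppy, fir, yew, rose, pear, bay, lime, mint, lily, ivy, teak, plum}.
  Root yew: left subtree has 3 nodes {ash, poppy, fir}, right has 9 {rose, pear, bay, lime, mint, lily, ivy, teak, plum}.
    Root ash: left subtree has 0 nodes { }, right has 2 {poppy, fir}.
      Root poppy: left subtree has 0 nodes { }, right has 1 {fir}.
    Root bay: left subtree has 2 nodes {rose, pear}, right has 6 {lime, mint, lily, ivy, teak, plum}.
      Root rose: left subtree has 0 nodes { }, right has 1 {pear}.
      Root mint: left subtree has 1 node {lime}, right has 4 {lily, ivy, teak, plum}.
        Root teak: left subtree has 2 nodes {lily, ivy}, right has 1 {plum}.
          Root lily: left subtree has 0 nodes { }, right has 1 {ivy}.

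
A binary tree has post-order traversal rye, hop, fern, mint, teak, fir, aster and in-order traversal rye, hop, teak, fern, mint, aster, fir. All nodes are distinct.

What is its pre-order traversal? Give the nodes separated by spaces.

aster teak hop rye mint fern fir

The last element of post-order is the root; it splits in-order into left and right subtrees.
Root aster: left subtree has 5 nodes {rye, hop, teak, fern, mint}, right has 1 {fir}.
  Root teak: left subtree has 2 nodes {rye, hop}, right has 2 {fern, mint}.
    Root hop: left subtree has 1 node {rye}, right has 0 { }.
    Root mint: left subtree has 1 node {fern}, right has 0 { }.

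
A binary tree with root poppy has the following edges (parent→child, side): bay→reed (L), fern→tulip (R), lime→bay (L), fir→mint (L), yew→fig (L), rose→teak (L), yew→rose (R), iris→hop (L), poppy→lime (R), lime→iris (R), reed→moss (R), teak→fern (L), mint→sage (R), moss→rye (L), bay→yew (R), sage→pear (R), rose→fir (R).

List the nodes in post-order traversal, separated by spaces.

Post-order visits the left subtree, then the right subtree, then the node.
At poppy: no left child.
At poppy: go right to lime.
  At lime: go left to bay.
    At bay: go left to reed.
      At reed: no left child.
      At reed: go right to moss.
        At moss: go left to rye.
          rye is a leaf — visit rye.
        At moss: no right child.
        Visit moss.
      Visit reed.
    At bay: go right to yew.
      At yew: go left to fig.
        fig is a leaf — visit fig.
      At yew: go right to rose.
        At rose: go left to teak.
          At teak: go left to fern.
            At fern: no left child.
            At fern: go right to tulip.
              tulip is a leaf — visit tulip.
            Visit fern.
          At teak: no right child.
          Visit teak.
        At rose: go right to fir.
          At fir: go left to mint.
            At mint: no left child.
            At mint: go right to sage.
              At sage: no left child.
              At sage: go right to pear.
                pear is a leaf — visit pear.
              Visit sage.
            Visit mint.
          At fir: no right child.
          Visit fir.
        Visit rose.
      Visit yew.
    Visit bay.
  At lime: go right to iris.
    At iris: go left to hop.
      hop is a leaf — visit hop.
    At iris: no right child.
    Visit iris.
  Visit lime.
Visit poppy.

rye moss reed fig tulip fern teak pear sage mint fir rose yew bay hop iris lime poppy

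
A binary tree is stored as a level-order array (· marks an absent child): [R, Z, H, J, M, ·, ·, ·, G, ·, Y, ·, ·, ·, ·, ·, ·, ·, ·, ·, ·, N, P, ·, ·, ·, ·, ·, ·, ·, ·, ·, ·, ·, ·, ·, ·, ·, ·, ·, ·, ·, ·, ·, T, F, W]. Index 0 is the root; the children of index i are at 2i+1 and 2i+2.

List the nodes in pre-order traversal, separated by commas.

R, Z, J, G, M, Y, N, T, P, F, W, H

Pre-order visits the node, then its left subtree, then its right subtree.
Visit R.
At R: go left to Z.
  Visit Z.
  At Z: go left to J.
    Visit J.
    At J: no left child.
    At J: go right to G.
      G is a leaf — visit G.
  At Z: go right to M.
    Visit M.
    At M: no left child.
    At M: go right to Y.
      Visit Y.
      At Y: go left to N.
        Visit N.
        At N: no left child.
        At N: go right to T.
          T is a leaf — visit T.
      At Y: go right to P.
        Visit P.
        At P: go left to F.
          F is a leaf — visit F.
        At P: go right to W.
          W is a leaf — visit W.
At R: go right to H.
  H is a leaf — visit H.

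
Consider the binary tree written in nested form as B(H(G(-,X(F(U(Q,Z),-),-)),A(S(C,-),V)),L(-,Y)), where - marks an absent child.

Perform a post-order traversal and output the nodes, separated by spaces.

Post-order visits the left subtree, then the right subtree, then the node.
At B: go left to H.
  At H: go left to G.
    At G: no left child.
    At G: go right to X.
      At X: go left to F.
        At F: go left to U.
          At U: go left to Q.
            Q is a leaf — visit Q.
          At U: go right to Z.
            Z is a leaf — visit Z.
          Visit U.
        At F: no right child.
        Visit F.
      At X: no right child.
      Visit X.
    Visit G.
  At H: go right to A.
    At A: go left to S.
      At S: go left to C.
        C is a leaf — visit C.
      At S: no right child.
      Visit S.
    At A: go right to V.
      V is a leaf — visit V.
    Visit A.
  Visit H.
At B: go right to L.
  At L: no left child.
  At L: go right to Y.
    Y is a leaf — visit Y.
  Visit L.
Visit B.

Q Z U F X G C S V A H Y L B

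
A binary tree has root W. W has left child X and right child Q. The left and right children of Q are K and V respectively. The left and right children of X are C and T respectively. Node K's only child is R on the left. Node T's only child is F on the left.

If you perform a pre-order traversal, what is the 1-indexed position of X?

Pre-order visits the node, then its left subtree, then its right subtree.
Visit W.
At W: go left to X.
  Visit X.
  At X: go left to C.
    C is a leaf — visit C.
  At X: go right to T.
    Visit T.
    At T: go left to F.
      F is a leaf — visit F.
    At T: no right child.
At W: go right to Q.
  Visit Q.
  At Q: go left to K.
    Visit K.
    At K: go left to R.
      R is a leaf — visit R.
    At K: no right child.
  At Q: go right to V.
    V is a leaf — visit V.
Full pre-order sequence: W, X, C, T, F, Q, K, R, V.

2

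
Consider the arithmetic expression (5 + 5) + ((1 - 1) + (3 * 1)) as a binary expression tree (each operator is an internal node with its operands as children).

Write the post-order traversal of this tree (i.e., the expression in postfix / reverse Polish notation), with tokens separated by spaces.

5 5 + 1 1 - 3 1 * + +

Post-order on an expression tree gives postfix notation: for each operator, emit left operand, right operand, then the operator.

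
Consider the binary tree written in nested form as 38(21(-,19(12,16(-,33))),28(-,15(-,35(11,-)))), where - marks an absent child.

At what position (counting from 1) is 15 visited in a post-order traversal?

Post-order visits the left subtree, then the right subtree, then the node.
At 38: go left to 21.
  At 21: no left child.
  At 21: go right to 19.
    At 19: go left to 12.
      12 is a leaf — visit 12.
    At 19: go right to 16.
      At 16: no left child.
      At 16: go right to 33.
        33 is a leaf — visit 33.
      Visit 16.
    Visit 19.
  Visit 21.
At 38: go right to 28.
  At 28: no left child.
  At 28: go right to 15.
    At 15: no left child.
    At 15: go right to 35.
      At 35: go left to 11.
        11 is a leaf — visit 11.
      At 35: no right child.
      Visit 35.
    Visit 15.
  Visit 28.
Visit 38.
Full post-order sequence: 12, 33, 16, 19, 21, 11, 35, 15, 28, 38.

8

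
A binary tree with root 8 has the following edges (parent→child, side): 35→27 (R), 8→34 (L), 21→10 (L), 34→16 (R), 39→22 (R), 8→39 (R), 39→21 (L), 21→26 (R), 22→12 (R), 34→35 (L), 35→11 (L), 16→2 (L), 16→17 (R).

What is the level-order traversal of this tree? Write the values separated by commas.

Level-order visits nodes level by level from the root, left to right within each level.
Level 0: 8
Level 1: 34, 39
Level 2: 35, 16, 21, 22
Level 3: 11, 27, 2, 17, 10, 26, 12

8, 34, 39, 35, 16, 21, 22, 11, 27, 2, 17, 10, 26, 12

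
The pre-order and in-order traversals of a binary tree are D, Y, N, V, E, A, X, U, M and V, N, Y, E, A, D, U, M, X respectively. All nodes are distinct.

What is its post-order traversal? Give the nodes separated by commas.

The first element of pre-order is the root; it splits in-order into left and right subtrees.
Root D: left subtree has 5 nodes {V, N, Y, E, A}, right has 3 {U, M, X}.
  Root Y: left subtree has 2 nodes {V, N}, right has 2 {E, A}.
    Root N: left subtree has 1 node {V}, right has 0 { }.
    Root E: left subtree has 0 nodes { }, right has 1 {A}.
  Root X: left subtree has 2 nodes {U, M}, right has 0 { }.
    Root U: left subtree has 0 nodes { }, right has 1 {M}.

V, N, A, E, Y, M, U, X, D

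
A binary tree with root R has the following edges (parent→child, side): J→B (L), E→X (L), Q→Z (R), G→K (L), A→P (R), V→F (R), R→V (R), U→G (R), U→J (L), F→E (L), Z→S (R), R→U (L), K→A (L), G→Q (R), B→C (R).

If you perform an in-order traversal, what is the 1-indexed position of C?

In-order visits the left subtree, then the node, then the right subtree.
At R: go left to U.
  At U: go left to J.
    At J: go left to B.
      At B: no left child.
      Visit B.
      At B: go right to C.
        C is a leaf — visit C.
    Visit J.
    At J: no right child.
  Visit U.
  At U: go right to G.
    At G: go left to K.
      At K: go left to A.
        At A: no left child.
        Visit A.
        At A: go right to P.
          P is a leaf — visit P.
      Visit K.
      At K: no right child.
    Visit G.
    At G: go right to Q.
      At Q: no left child.
      Visit Q.
      At Q: go right to Z.
        At Z: no left child.
        Visit Z.
        At Z: go right to S.
          S is a leaf — visit S.
Visit R.
At R: go right to V.
  At V: no left child.
  Visit V.
  At V: go right to F.
    At F: go left to E.
      At E: go left to X.
        X is a leaf — visit X.
      Visit E.
      At E: no right child.
    Visit F.
    At F: no right child.
Full in-order sequence: B, C, J, U, A, P, K, G, Q, Z, S, R, V, X, E, F.

2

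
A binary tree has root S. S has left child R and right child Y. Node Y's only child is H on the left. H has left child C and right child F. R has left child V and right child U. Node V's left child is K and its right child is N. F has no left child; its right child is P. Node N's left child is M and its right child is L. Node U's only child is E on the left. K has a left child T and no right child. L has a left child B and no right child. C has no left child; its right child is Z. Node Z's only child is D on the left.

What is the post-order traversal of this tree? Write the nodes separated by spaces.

T K M B L N V E U R D Z C P F H Y S

Post-order visits the left subtree, then the right subtree, then the node.
At S: go left to R.
  At R: go left to V.
    At V: go left to K.
      At K: go left to T.
        T is a leaf — visit T.
      At K: no right child.
      Visit K.
    At V: go right to N.
      At N: go left to M.
        M is a leaf — visit M.
      At N: go right to L.
        At L: go left to B.
          B is a leaf — visit B.
        At L: no right child.
        Visit L.
      Visit N.
    Visit V.
  At R: go right to U.
    At U: go left to E.
      E is a leaf — visit E.
    At U: no right child.
    Visit U.
  Visit R.
At S: go right to Y.
  At Y: go left to H.
    At H: go left to C.
      At C: no left child.
      At C: go right to Z.
        At Z: go left to D.
          D is a leaf — visit D.
        At Z: no right child.
        Visit Z.
      Visit C.
    At H: go right to F.
      At F: no left child.
      At F: go right to P.
        P is a leaf — visit P.
      Visit F.
    Visit H.
  At Y: no right child.
  Visit Y.
Visit S.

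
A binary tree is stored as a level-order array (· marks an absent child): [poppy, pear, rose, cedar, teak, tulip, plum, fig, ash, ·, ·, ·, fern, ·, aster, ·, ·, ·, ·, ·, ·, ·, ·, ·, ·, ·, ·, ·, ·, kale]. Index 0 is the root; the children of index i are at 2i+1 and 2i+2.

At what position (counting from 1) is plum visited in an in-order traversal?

10

In-order visits the left subtree, then the node, then the right subtree.
At poppy: go left to pear.
  At pear: go left to cedar.
    At cedar: go left to fig.
      fig is a leaf — visit fig.
    Visit cedar.
    At cedar: go right to ash.
      ash is a leaf — visit ash.
  Visit pear.
  At pear: go right to teak.
    teak is a leaf — visit teak.
Visit poppy.
At poppy: go right to rose.
  At rose: go left to tulip.
    At tulip: no left child.
    Visit tulip.
    At tulip: go right to fern.
      fern is a leaf — visit fern.
  Visit rose.
  At rose: go right to plum.
    At plum: no left child.
    Visit plum.
    At plum: go right to aster.
      At aster: go left to kale.
        kale is a leaf — visit kale.
      Visit aster.
      At aster: no right child.
Full in-order sequence: fig, cedar, ash, pear, teak, poppy, tulip, fern, rose, plum, kale, aster.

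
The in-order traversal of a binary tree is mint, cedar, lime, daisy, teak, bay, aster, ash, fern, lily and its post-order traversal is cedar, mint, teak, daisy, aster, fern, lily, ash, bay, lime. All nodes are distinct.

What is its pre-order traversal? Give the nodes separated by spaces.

lime mint cedar bay daisy teak ash aster lily fern

The last element of post-order is the root; it splits in-order into left and right subtrees.
Root lime: left subtree has 2 nodes {mint, cedar}, right has 7 {daisy, teak, bay, aster, ash, fern, lily}.
  Root mint: left subtree has 0 nodes { }, right has 1 {cedar}.
  Root bay: left subtree has 2 nodes {daisy, teak}, right has 4 {aster, ash, fern, lily}.
    Root daisy: left subtree has 0 nodes { }, right has 1 {teak}.
    Root ash: left subtree has 1 node {aster}, right has 2 {fern, lily}.
      Root lily: left subtree has 1 node {fern}, right has 0 { }.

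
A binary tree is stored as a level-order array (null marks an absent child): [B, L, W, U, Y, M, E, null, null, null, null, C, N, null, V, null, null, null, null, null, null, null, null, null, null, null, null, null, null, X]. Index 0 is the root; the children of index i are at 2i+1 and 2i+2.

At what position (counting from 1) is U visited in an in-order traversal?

In-order visits the left subtree, then the node, then the right subtree.
At B: go left to L.
  At L: go left to U.
    U is a leaf — visit U.
  Visit L.
  At L: go right to Y.
    Y is a leaf — visit Y.
Visit B.
At B: go right to W.
  At W: go left to M.
    At M: go left to C.
      C is a leaf — visit C.
    Visit M.
    At M: go right to N.
      N is a leaf — visit N.
  Visit W.
  At W: go right to E.
    At E: no left child.
    Visit E.
    At E: go right to V.
      At V: go left to X.
        X is a leaf — visit X.
      Visit V.
      At V: no right child.
Full in-order sequence: U, L, Y, B, C, M, N, W, E, X, V.

1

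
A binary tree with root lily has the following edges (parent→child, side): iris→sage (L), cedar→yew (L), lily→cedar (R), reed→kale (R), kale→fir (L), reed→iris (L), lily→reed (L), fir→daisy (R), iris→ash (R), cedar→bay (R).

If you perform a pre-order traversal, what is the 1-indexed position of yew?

Pre-order visits the node, then its left subtree, then its right subtree.
Visit lily.
At lily: go left to reed.
  Visit reed.
  At reed: go left to iris.
    Visit iris.
    At iris: go left to sage.
      sage is a leaf — visit sage.
    At iris: go right to ash.
      ash is a leaf — visit ash.
  At reed: go right to kale.
    Visit kale.
    At kale: go left to fir.
      Visit fir.
      At fir: no left child.
      At fir: go right to daisy.
        daisy is a leaf — visit daisy.
    At kale: no right child.
At lily: go right to cedar.
  Visit cedar.
  At cedar: go left to yew.
    yew is a leaf — visit yew.
  At cedar: go right to bay.
    bay is a leaf — visit bay.
Full pre-order sequence: lily, reed, iris, sage, ash, kale, fir, daisy, cedar, yew, bay.

10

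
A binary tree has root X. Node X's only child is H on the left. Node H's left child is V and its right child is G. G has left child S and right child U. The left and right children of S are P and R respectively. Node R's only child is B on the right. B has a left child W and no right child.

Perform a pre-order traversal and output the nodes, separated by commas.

X, H, V, G, S, P, R, B, W, U

Pre-order visits the node, then its left subtree, then its right subtree.
Visit X.
At X: go left to H.
  Visit H.
  At H: go left to V.
    V is a leaf — visit V.
  At H: go right to G.
    Visit G.
    At G: go left to S.
      Visit S.
      At S: go left to P.
        P is a leaf — visit P.
      At S: go right to R.
        Visit R.
        At R: no left child.
        At R: go right to B.
          Visit B.
          At B: go left to W.
            W is a leaf — visit W.
          At B: no right child.
    At G: go right to U.
      U is a leaf — visit U.
At X: no right child.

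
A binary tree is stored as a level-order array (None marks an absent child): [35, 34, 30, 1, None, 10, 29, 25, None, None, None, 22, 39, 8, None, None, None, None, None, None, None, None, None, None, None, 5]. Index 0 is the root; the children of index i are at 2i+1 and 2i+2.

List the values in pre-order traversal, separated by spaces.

Pre-order visits the node, then its left subtree, then its right subtree.
Visit 35.
At 35: go left to 34.
  Visit 34.
  At 34: go left to 1.
    Visit 1.
    At 1: go left to 25.
      25 is a leaf — visit 25.
    At 1: no right child.
  At 34: no right child.
At 35: go right to 30.
  Visit 30.
  At 30: go left to 10.
    Visit 10.
    At 10: go left to 22.
      22 is a leaf — visit 22.
    At 10: go right to 39.
      Visit 39.
      At 39: go left to 5.
        5 is a leaf — visit 5.
      At 39: no right child.
  At 30: go right to 29.
    Visit 29.
    At 29: go left to 8.
      8 is a leaf — visit 8.
    At 29: no right child.

35 34 1 25 30 10 22 39 5 29 8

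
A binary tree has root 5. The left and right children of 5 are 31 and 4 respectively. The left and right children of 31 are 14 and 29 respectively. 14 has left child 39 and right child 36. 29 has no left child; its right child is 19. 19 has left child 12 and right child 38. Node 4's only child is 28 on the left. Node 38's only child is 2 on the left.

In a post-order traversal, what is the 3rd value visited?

Post-order visits the left subtree, then the right subtree, then the node.
At 5: go left to 31.
  At 31: go left to 14.
    At 14: go left to 39.
      39 is a leaf — visit 39.
    At 14: go right to 36.
      36 is a leaf — visit 36.
    Visit 14.
  At 31: go right to 29.
    At 29: no left child.
    At 29: go right to 19.
      At 19: go left to 12.
        12 is a leaf — visit 12.
      At 19: go right to 38.
        At 38: go left to 2.
          2 is a leaf — visit 2.
        At 38: no right child.
        Visit 38.
      Visit 19.
    Visit 29.
  Visit 31.
At 5: go right to 4.
  At 4: go left to 28.
    28 is a leaf — visit 28.
  At 4: no right child.
  Visit 4.
Visit 5.
Full post-order sequence: 39, 36, 14, 12, 2, 38, 19, 29, 31, 28, 4, 5.

14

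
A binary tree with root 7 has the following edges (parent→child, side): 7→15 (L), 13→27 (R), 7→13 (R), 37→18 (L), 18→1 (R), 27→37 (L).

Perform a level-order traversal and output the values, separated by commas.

Level-order visits nodes level by level from the root, left to right within each level.
Level 0: 7
Level 1: 15, 13
Level 2: 27
Level 3: 37
Level 4: 18
Level 5: 1

7, 15, 13, 27, 37, 18, 1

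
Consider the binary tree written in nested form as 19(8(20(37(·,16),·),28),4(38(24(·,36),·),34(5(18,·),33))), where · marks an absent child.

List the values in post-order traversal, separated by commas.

16, 37, 20, 28, 8, 36, 24, 38, 18, 5, 33, 34, 4, 19

Post-order visits the left subtree, then the right subtree, then the node.
At 19: go left to 8.
  At 8: go left to 20.
    At 20: go left to 37.
      At 37: no left child.
      At 37: go right to 16.
        16 is a leaf — visit 16.
      Visit 37.
    At 20: no right child.
    Visit 20.
  At 8: go right to 28.
    28 is a leaf — visit 28.
  Visit 8.
At 19: go right to 4.
  At 4: go left to 38.
    At 38: go left to 24.
      At 24: no left child.
      At 24: go right to 36.
        36 is a leaf — visit 36.
      Visit 24.
    At 38: no right child.
    Visit 38.
  At 4: go right to 34.
    At 34: go left to 5.
      At 5: go left to 18.
        18 is a leaf — visit 18.
      At 5: no right child.
      Visit 5.
    At 34: go right to 33.
      33 is a leaf — visit 33.
    Visit 34.
  Visit 4.
Visit 19.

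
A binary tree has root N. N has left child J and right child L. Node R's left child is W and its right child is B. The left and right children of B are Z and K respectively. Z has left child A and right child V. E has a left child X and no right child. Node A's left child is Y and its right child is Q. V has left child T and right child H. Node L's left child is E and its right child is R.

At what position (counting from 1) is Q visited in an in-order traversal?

In-order visits the left subtree, then the node, then the right subtree.
At N: go left to J.
  J is a leaf — visit J.
Visit N.
At N: go right to L.
  At L: go left to E.
    At E: go left to X.
      X is a leaf — visit X.
    Visit E.
    At E: no right child.
  Visit L.
  At L: go right to R.
    At R: go left to W.
      W is a leaf — visit W.
    Visit R.
    At R: go right to B.
      At B: go left to Z.
        At Z: go left to A.
          At A: go left to Y.
            Y is a leaf — visit Y.
          Visit A.
          At A: go right to Q.
            Q is a leaf — visit Q.
        Visit Z.
        At Z: go right to V.
          At V: go left to T.
            T is a leaf — visit T.
          Visit V.
          At V: go right to H.
            H is a leaf — visit H.
      Visit B.
      At B: go right to K.
        K is a leaf — visit K.
Full in-order sequence: J, N, X, E, L, W, R, Y, A, Q, Z, T, V, H, B, K.

10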